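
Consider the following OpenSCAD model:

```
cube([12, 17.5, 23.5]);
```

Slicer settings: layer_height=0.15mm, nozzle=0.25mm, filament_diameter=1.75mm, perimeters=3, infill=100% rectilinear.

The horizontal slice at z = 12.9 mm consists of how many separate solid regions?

1

At z = 12.9 mm: the 12×17.5 cube contributes its full rectangle. The result has 1 disconnected region.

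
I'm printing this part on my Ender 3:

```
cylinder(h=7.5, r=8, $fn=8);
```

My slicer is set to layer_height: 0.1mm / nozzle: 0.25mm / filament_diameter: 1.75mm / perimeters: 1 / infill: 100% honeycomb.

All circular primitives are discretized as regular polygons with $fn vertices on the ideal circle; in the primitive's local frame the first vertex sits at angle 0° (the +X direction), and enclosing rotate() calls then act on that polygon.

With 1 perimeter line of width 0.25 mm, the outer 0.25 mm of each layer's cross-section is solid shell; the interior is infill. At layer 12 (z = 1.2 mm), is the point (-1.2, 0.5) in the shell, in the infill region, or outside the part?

infill

At z = 1.2 mm: the cylinder: section is a regular 8-gon, circumradius r=8. Overall, the cross-section is a single solid region. The nearest boundary edge runs (-5.66, 5.66)→(-8.00, 0.00); distance from the point to it = 6.09 mm. The point is inside the cross-section and 6.09 mm from the nearest boundary — more than the 0.25 mm shell width (1 × 0.25), so it's in the infill interior.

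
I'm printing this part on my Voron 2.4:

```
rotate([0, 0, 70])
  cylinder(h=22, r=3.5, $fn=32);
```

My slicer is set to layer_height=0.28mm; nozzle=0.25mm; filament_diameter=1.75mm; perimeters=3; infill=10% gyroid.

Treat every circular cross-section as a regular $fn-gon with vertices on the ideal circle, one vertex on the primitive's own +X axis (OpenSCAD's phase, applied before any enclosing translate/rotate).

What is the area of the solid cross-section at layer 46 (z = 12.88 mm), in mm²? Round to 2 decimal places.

38.24 mm²

At z = 12.88 mm: the r=3.5 cylinder contributes a regular 32-gon of circumradius 3.5 (area = (32/2)·3.500²·sin(360°/32) = 38.24 mm²); (rotated 70° about Z; rotation is an isometry so areas/perimeters/island counts are preserved). Overall, the cross-section is a single solid region. Net area = 38.24 mm².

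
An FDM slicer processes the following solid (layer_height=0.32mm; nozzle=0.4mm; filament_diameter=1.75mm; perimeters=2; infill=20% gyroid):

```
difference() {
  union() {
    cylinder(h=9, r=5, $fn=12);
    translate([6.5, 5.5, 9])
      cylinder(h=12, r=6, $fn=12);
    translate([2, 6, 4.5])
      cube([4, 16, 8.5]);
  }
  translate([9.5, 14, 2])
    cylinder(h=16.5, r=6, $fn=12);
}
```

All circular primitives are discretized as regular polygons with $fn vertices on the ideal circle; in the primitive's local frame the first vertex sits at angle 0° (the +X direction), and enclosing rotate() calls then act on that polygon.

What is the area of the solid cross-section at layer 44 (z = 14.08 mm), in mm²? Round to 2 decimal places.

At z = 14.08 mm: the cylinder is not intersected at this z (z outside [0, 9]); the cylinder at (6.5, 5.5): section is a regular 12-gon, circumradius r=6 (area = (12/2)·6.000²·sin(360°/12) = 108.00 mm²); the cube at (2, 6) does not reach this height (z outside [4.5, 13]); Taking the union: only the r=6 cylinder at (6.5, 5.5) is present, so the union is just that shape — area = 108.00 mm²; the cylinder at (9.5, 14): section is a regular 12-gon, circumradius r=6 (area = (12/2)·6.000²·sin(360°/12) = 108.00 mm²); After the difference (first − rest): starting from that combined region (108.00 mm²), the r=6 cylinder at (9.5, 14) partially overlaps it — only the 13.82 mm² overlap (of its 108.00 mm²) is removed, clipping the outline — area = 94.18 mm². Overall, the cross-section is a single solid region. Net area = 94.18 mm².

94.18 mm²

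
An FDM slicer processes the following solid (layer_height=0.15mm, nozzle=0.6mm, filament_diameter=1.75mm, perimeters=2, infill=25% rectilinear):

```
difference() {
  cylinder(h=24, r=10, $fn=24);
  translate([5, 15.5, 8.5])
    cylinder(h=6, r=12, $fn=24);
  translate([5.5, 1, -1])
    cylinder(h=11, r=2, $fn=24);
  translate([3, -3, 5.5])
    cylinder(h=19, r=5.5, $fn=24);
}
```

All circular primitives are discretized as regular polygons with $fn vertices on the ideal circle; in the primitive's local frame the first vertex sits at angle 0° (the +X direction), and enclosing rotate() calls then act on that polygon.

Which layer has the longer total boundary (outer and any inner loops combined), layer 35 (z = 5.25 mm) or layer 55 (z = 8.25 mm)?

Layer 35 (z = 5.25): the r=10 cylinder contributes a regular 24-gon of circumradius 10 (perimeter = 2·24·10.000·sin(180°/24) = 62.65 mm); the cylinder at (5, 15.5) does not reach this height (z outside [8.5, 14.5]); the r=2 cylinder at (5.5, 1) gives a regular 24-gon of circumradius 2 (constant along its height) (perimeter = 2·24·2.000·sin(180°/24) = 12.53 mm); the cylinder at (3, -3) is absent (z outside [5.5, 24.5]); Subtracting the remaining from the first: starting from the r=10 cylinder, the r=2 cylinder at (5.5, 1) lies wholly inside it (removes its full 12.42 mm² and its 12.53 mm outline becomes a hole wall) — boundary (outer + 1 inner loop) = 75.18 mm. So its perimeter = 75.18 mm. Layer 55 (z = 8.25): the cylinder: section is a regular 24-gon, circumradius r=10 (perimeter = 2·24·10.000·sin(180°/24) = 62.65 mm); the cylinder at (5, 15.5) is not intersected at this z (z outside [8.5, 14.5]); the cylinder at (5.5, 1): section is a regular 24-gon, circumradius r=2 (perimeter = 2·24·2.000·sin(180°/24) = 12.53 mm); the r=5.5 cylinder at (3, -3) gives a regular 24-gon of circumradius 5.5 (constant along its height) (perimeter = 2·24·5.500·sin(180°/24) = 34.46 mm); Subtracting the remaining from the first: starting from the r=10 cylinder, the r=2 cylinder at (5.5, 1) lies wholly inside it (removes its full 12.42 mm² and its 12.53 mm outline becomes a hole wall); the r=5.5 cylinder at (3, -3) partially overlaps it — only the 85.25 mm² overlap (of its 93.95 mm²) is removed, clipping the outline — boundary (outer + 1 inner loop) = 98.60 mm. So its perimeter = 98.60 mm. Layer 55 is larger (98.60 vs 75.18 mm).

layer 55 (z = 8.25 mm)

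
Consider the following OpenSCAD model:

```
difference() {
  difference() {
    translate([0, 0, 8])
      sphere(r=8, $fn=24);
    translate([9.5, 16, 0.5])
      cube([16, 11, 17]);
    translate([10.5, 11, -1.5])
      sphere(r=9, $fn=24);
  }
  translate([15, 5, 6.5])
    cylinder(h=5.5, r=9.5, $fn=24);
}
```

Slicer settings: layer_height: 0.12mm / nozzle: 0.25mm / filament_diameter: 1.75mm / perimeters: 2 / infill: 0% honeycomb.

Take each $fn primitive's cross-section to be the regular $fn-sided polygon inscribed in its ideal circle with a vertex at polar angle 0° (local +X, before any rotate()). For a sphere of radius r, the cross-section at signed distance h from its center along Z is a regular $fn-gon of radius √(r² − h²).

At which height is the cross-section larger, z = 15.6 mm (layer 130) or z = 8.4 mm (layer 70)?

layer 70 (z = 8.4 mm)

Layer 130 (z = 15.6): the sphere: section is a regular 24-gon, circumradius = √(r²−h²) = √(8²−7.6²) = 2.498 (area = (24/2)·2.498²·sin(360°/24) = 19.38 mm²); the cube at (9.5, 16) is present — its section is the full 16×11 rectangle (area 176.00 mm²); the sphere at (10.5, 11) is not intersected at this z (|z−center|=17.100 > r=9); Taking the first minus the rest: starting from the r=8 sphere (19.38 mm²), the 16×11 cube at (9.5, 16) misses the remaining region (no effect) — area = 19.38 mm²; the cylinder at (15, 5) does not reach this height (z outside [6.5, 12]); After the difference (first − rest): none of the subtracted shapes is present at this height, so that combined region is unchanged — area = 19.38 mm². So its area = 19.38 mm². Layer 70 (z = 8.4): the r=8 sphere slices to a regular 24-gon of circumradius 7.990 (√(r²−h²) with h=0.4 from center) (area = (24/2)·7.990²·sin(360°/24) = 198.28 mm²); the cube at (9.5, 16) is present — its section is the full 16×11 rectangle (area 176.00 mm²); the sphere at (10.5, 11) does not reach this height (|z−center|=9.900 > r=9); Taking the first minus the rest: starting from the r=8 sphere (198.28 mm²), the 16×11 cube at (9.5, 16) misses the remaining region (no effect) — area = 198.28 mm²; the r=9.5 cylinder at (15, 5) gives a regular 24-gon of circumradius 9.5 (constant along its height) (area = (24/2)·9.500²·sin(360°/24) = 280.30 mm²); Taking the first minus the rest: starting from the result so far (198.28 mm²), the r=9.5 cylinder at (15, 5) partially overlaps it — only the 7.66 mm² overlap (of its 280.30 mm²) is removed, clipping the outline — area = 190.62 mm². So its area = 190.62 mm². Layer 70 is larger (190.62 vs 19.38 mm²).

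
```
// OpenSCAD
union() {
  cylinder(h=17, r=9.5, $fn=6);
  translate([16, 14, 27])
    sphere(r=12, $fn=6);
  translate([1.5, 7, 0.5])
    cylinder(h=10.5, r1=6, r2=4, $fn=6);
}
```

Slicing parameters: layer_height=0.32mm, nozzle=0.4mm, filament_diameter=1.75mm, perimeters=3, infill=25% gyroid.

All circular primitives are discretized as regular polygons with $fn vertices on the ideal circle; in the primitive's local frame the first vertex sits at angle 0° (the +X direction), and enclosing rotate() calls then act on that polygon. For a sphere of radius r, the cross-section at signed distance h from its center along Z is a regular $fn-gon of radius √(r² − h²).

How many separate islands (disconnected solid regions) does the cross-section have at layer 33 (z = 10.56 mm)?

At z = 10.56 mm: the r=9.5 cylinder gives a regular 6-gon of circumradius 9.5 (constant along its height); the sphere at (16, 14) is not intersected at this z (|z−center|=16.440 > r=12); the cone at (1.5, 7) (r1=6→r2=4) has section circumradius 4.084 here — a regular 6-gon; Combining (union): the regions partially overlap (shared area 30.66 mm²), so overlapping operands fuse into one piece — 1 connected region. Overall, the cross-section is a single solid region. Island count = 1.

1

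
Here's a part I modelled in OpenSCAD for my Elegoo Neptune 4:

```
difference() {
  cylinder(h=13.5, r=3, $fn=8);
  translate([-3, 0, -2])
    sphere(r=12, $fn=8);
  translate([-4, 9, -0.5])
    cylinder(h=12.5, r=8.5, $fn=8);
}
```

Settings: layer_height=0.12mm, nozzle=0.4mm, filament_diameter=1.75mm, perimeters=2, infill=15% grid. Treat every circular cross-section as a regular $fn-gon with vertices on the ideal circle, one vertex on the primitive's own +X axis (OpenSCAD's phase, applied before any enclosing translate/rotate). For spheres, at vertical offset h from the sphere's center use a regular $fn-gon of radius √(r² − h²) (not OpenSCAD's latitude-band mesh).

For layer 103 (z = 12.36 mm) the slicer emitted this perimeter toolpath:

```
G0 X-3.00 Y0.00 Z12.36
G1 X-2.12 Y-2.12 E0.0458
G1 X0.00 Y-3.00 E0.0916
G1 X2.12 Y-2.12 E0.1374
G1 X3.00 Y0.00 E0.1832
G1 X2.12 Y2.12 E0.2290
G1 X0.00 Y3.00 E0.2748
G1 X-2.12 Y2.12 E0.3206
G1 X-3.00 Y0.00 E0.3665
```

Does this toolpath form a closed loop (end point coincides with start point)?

yes

Start point (G0): (-3.00, 0.00). End point (last G1): the path returns to the start — closed.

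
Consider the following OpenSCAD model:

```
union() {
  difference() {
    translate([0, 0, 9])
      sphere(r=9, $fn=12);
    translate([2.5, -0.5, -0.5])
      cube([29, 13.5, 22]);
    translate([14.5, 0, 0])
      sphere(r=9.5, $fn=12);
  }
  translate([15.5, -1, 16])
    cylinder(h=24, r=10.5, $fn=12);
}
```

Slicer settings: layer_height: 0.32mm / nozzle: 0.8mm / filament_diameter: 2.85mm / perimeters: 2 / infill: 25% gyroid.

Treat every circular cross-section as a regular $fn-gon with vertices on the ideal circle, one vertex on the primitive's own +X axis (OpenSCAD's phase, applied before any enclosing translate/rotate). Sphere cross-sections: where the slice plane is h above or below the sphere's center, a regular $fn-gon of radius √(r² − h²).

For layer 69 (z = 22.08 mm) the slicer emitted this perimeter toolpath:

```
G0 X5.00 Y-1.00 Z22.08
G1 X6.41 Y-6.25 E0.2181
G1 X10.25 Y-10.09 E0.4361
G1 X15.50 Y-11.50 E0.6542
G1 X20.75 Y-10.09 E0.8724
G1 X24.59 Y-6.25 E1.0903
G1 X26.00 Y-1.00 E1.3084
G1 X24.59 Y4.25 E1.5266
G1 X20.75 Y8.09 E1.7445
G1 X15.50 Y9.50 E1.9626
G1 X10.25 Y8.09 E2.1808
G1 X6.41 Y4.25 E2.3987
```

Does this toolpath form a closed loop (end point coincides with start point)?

no

Start point (G0): (5.00, -1.00). End point (last G1): the path does not return to the start — open.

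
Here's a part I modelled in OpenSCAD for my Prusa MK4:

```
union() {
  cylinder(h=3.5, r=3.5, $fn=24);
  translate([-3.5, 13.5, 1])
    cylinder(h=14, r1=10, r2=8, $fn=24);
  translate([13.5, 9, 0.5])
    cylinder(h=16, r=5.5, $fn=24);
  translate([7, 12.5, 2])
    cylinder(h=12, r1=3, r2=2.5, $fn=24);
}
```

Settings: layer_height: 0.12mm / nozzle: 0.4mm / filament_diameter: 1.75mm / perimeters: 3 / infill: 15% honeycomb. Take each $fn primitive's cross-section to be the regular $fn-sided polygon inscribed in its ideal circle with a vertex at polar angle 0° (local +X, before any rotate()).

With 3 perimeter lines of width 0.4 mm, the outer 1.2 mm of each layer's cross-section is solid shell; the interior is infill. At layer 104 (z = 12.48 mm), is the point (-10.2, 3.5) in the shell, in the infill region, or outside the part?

outside

At z = 12.48 mm: the cylinder does not reach this height (z outside [0, 3.5]); the cone at (-3.5, 13.5) contributes a regular 24-gon of circumradius 8.360 (interpolated between r1=10 and r2=8 at t=0.820); the r=5.5 cylinder at (13.5, 9) gives a regular 24-gon of circumradius 5.5 (constant along its height); the cone at (7, 12.5): at t=0.873 of its height the radius interpolates to r₁+(r₂−r₁)t = 2.563, giving a regular 24-gon of that circumradius; Combining (union): the regions partially overlap (shared area 1.69 mm²), so overlapping operands fuse into one piece — 1 connected region. Overall, the cross-section is a single solid region. The nearest boundary edge runs (-7.68, 6.26)→(-9.41, 7.59); distance from the point to it = 3.72 mm. The point is not inside any of the regions above, so it lies outside the cross-section (3.72 mm from the nearest boundary).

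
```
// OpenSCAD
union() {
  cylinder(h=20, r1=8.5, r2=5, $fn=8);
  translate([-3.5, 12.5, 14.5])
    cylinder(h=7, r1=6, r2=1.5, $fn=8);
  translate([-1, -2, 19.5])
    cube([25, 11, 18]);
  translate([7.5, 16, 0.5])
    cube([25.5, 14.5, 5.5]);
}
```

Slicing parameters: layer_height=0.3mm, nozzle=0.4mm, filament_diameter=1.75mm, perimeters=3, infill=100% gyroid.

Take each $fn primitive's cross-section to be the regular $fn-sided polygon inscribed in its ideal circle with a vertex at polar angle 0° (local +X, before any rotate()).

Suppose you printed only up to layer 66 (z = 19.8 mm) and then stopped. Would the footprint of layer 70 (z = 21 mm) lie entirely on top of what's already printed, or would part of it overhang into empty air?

Compare the two slices. At z = 19.8: the cone: at t=0.990 of its height the radius interpolates to r₁+(r₂−r₁)t = 5.035, giving a regular 8-gon of that circumradius (area = (8/2)·5.035²·sin(360°/8) = 71.70 mm²); the cone at (-3.5, 12.5) (r1=6→r2=1.5) has section circumradius 2.593 here — a regular 8-gon (area = (8/2)·2.593²·sin(360°/8) = 19.02 mm²); the cube at (-1, -2) is present — its section is the full 25×11 rectangle (area 275.00 mm²); the cube at (7.5, 16) is not intersected at this z (z outside [0.5, 6]); Merging all regions: the regions partially overlap — summed areas 365.72 mm² minus the doubly-counted overlap 34.00 mm² gives 331.72 mm² — area = 331.72 mm². At z = 21: the cone is absent (z outside [0, 20]); the cone at (-3.5, 12.5) (r1=6→r2=1.5) has section circumradius 1.821 here — a regular 8-gon (area = (8/2)·1.821²·sin(360°/8) = 9.38 mm²); the cube at (-1, -2) is present — its section is the full 25×11 rectangle (area 275.00 mm²); the cube at (7.5, 16) is not intersected at this z (z outside [0.5, 6]); Merging all regions: the 2 present regions are separate (no shared area or edge), so areas and boundary lengths simply add and each stays a separate island — area = 284.38 mm². Checking containment: the cross-section at z = 21 is a subset of the cross-section at z = 19.8.

entirely on top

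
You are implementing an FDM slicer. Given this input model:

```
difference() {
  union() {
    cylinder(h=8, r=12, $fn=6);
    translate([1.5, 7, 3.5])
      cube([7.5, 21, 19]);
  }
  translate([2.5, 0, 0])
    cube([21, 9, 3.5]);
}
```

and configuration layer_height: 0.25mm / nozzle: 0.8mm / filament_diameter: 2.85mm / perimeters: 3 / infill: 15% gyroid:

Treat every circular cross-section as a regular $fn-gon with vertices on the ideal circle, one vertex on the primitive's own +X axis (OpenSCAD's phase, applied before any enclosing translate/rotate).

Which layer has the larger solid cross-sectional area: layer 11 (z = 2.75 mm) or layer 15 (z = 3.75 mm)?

Layer 11 (z = 2.75): the cylinder: section is a regular 6-gon, circumradius r=12 (area = (6/2)·12.000²·sin(360°/6) = 374.12 mm²); the cube at (1.5, 7) is absent (z outside [3.5, 22.5]); Combining (union): only the r=12 cylinder is present, so the union is just that shape — area = 374.12 mm²; the cube at (2.5, 0) is present — its section is the full 21×9 rectangle (area 189.00 mm²); Taking the first minus the rest: starting from the result so far (374.12 mm²), the 21×9 cube at (2.5, 0) partially overlaps it — only the 62.12 mm² overlap (of its 189.00 mm²) is removed, clipping the outline — area = 312.01 mm². So its area = 312.01 mm². Layer 15 (z = 3.75): the cylinder: section is a regular 6-gon, circumradius r=12 (area = (6/2)·12.000²·sin(360°/6) = 374.12 mm²); the cube at (1.5, 7) (footprint 7.5×21) is included at this height (area 157.50 mm²); Taking the union: the regions partially overlap — summed areas 531.62 mm² minus the doubly-counted overlap 18.59 mm² gives 513.04 mm² — area = 513.04 mm²; the cube at (2.5, 0) is not intersected at this z (z outside [0, 3.5]); Taking the first minus the rest: none of the subtracted shapes is present at this height, so that combined region is unchanged — area = 513.04 mm². So its area = 513.04 mm². Layer 15 is larger (513.04 vs 312.01 mm²).

layer 15 (z = 3.75 mm)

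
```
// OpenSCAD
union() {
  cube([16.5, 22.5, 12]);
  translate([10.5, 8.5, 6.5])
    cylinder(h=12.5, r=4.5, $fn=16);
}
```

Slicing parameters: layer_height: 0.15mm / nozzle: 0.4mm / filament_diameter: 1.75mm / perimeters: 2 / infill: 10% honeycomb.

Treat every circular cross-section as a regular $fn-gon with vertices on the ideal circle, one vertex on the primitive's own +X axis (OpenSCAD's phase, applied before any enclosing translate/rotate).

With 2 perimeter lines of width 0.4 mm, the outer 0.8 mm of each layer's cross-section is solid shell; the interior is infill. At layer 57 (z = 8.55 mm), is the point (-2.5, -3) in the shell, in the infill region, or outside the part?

outside

At z = 8.55 mm: the cube is present — its section is the full 16.5×22.5 rectangle; the r=4.5 cylinder at (10.5, 8.5) contributes a regular 16-gon of circumradius 4.5; Combining (union): the r=4.5 cylinder at (10.5, 8.5) lies entirely inside the 16.5×22.5 cube, so the union is just the 16.5×22.5 cube — 1 connected region. Overall, the cross-section is a single solid region. The nearest boundary edge runs (16.50, 0.00)→(0.00, 0.00); distance from the point to it = 3.91 mm. The point is not inside any of the regions above, so it lies outside the cross-section (3.91 mm from the nearest boundary).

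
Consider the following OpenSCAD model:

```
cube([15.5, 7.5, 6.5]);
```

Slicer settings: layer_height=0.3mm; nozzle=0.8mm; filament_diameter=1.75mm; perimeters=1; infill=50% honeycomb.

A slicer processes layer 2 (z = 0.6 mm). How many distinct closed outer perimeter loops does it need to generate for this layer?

1

At z = 0.6 mm: the cube is present — its section is the full 15.5×7.5 rectangle. The result has 1 disconnected region.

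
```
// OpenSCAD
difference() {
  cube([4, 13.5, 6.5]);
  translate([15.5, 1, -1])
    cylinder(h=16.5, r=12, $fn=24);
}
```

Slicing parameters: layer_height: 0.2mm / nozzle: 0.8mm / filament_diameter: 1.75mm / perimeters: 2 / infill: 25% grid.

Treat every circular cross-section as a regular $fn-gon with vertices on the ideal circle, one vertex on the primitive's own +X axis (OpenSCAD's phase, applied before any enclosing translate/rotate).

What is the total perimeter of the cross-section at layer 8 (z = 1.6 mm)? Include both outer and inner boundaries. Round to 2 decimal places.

34.69 mm

At z = 1.6 mm: the cube (footprint 4×13.5) is included at this height (perimeter 35.00 mm); the r=12 cylinder at (15.5, 1) gives a regular 24-gon of circumradius 12 (constant along its height) (perimeter = 2·24·12.000·sin(180°/24) = 75.18 mm); After the difference (first − rest): starting from the 4×13.5 cube, the r=12 cylinder at (15.5, 1) partially overlaps it — only the 1.36 mm² overlap (of its 447.24 mm²) is removed, clipping the outline — boundary = 34.69 mm. Overall, the cross-section is a single solid region. Total boundary length (outer) = 34.69 mm.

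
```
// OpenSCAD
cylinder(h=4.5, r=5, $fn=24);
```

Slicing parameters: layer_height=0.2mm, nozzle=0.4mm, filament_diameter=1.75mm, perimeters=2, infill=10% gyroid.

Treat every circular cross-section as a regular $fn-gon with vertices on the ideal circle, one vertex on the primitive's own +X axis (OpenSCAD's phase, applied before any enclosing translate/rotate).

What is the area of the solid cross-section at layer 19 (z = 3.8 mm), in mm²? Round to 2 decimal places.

At z = 3.8 mm: the cylinder: section is a regular 24-gon, circumradius r=5 (area = (24/2)·5.000²·sin(360°/24) = 77.65 mm²). Overall, the cross-section is a single solid region. Net area = 77.65 mm².

77.65 mm²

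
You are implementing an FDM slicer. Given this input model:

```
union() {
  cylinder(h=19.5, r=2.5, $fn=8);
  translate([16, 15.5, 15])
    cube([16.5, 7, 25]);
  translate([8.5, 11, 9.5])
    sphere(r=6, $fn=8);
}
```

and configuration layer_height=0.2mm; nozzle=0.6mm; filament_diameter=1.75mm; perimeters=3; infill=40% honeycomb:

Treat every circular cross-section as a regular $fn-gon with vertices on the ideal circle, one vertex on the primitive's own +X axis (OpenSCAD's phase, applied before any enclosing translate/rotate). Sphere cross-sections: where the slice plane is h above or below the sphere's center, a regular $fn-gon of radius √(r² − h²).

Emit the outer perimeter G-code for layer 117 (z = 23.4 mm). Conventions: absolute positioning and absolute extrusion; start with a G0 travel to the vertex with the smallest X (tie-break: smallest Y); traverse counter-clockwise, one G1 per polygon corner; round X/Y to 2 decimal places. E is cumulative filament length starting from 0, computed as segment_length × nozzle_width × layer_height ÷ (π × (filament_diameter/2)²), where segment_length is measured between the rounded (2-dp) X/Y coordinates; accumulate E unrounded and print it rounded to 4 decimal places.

At z = 23.4 mm: the cylinder is not intersected at this z (z outside [0, 19.5]); the cube at (16, 15.5) is present — its section is the full 16.5×7 rectangle; the sphere at (8.5, 11) is not intersected at this z (|z−center|=13.900 > r=6); Merging all regions: only the 16.5×7 cube at (16, 15.5) is present, so the union is just that shape — 1 connected region. The outline is a single polygon with 4 vertices. Extrusion per mm of travel: 0.6 × 0.2 / (π × 0.875²) = 0.049890. Accumulating E over each segment gives final E = 2.3448.

G0 X16.00 Y15.50 Z23.40
G1 X32.50 Y15.50 E0.8232
G1 X32.50 Y22.50 E1.1724
G1 X16.00 Y22.50 E1.9956
G1 X16.00 Y15.50 E2.3448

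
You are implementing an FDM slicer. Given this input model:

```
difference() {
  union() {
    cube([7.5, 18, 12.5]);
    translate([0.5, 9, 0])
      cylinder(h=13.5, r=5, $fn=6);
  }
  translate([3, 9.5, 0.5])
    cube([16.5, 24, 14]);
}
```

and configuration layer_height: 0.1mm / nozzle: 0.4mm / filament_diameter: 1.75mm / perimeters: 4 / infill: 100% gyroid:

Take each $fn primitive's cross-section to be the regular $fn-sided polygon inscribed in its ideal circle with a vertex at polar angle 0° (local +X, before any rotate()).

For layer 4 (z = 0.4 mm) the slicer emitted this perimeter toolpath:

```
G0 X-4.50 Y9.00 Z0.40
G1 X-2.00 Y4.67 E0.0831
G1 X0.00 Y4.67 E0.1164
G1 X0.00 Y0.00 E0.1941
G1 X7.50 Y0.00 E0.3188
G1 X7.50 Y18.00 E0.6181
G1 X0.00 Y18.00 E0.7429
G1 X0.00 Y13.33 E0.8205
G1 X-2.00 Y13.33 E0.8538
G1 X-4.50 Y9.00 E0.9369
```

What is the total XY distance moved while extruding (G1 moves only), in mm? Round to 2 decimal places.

56.34 mm

Sum the Euclidean lengths of each G1 segment: total = 56.34 mm.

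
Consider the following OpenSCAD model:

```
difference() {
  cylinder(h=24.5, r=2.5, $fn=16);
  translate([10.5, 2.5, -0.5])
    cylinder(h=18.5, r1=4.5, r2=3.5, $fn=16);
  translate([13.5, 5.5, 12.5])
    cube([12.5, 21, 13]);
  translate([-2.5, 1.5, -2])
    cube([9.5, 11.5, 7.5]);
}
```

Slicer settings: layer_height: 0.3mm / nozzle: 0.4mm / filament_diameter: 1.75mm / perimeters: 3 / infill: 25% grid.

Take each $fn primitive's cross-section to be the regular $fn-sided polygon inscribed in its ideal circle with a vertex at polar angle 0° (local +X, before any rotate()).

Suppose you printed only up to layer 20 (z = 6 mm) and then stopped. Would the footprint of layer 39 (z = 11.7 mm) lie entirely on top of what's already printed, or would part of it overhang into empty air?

Compare the two slices. At z = 6: the cylinder: section is a regular 16-gon, circumradius r=2.5 (area = (16/2)·2.500²·sin(360°/16) = 19.13 mm²); the cone at (10.5, 2.5): at t=0.351 of its height the radius interpolates to r₁+(r₂−r₁)t = 4.149, giving a regular 16-gon of that circumradius (area = (16/2)·4.149²·sin(360°/16) = 52.69 mm²); the cube at (13.5, 5.5) is not intersected at this z (z outside [12.5, 25.5]); the cube at (-2.5, 1.5) does not reach this height (z outside [-2, 5.5]); Taking the first minus the rest: starting from the r=2.5 cylinder (19.13 mm²), the cone at (10.5, 2.5) misses the remaining region (no effect) — area = 19.13 mm². At z = 11.7: the r=2.5 cylinder contributes a regular 16-gon of circumradius 2.5 (area = (16/2)·2.500²·sin(360°/16) = 19.13 mm²); the cone at (10.5, 2.5) contributes a regular 16-gon of circumradius 3.841 (interpolated between r1=4.5 and r2=3.5 at t=0.659) (area = (16/2)·3.841²·sin(360°/16) = 45.16 mm²); the cube at (13.5, 5.5) is absent (z outside [12.5, 25.5]); the cube at (-2.5, 1.5) is not intersected at this z (z outside [-2, 5.5]); After the difference (first − rest): starting from the r=2.5 cylinder (19.13 mm²), the cone at (10.5, 2.5) misses the remaining region (no effect) — area = 19.13 mm². Checking containment: the cross-section at z = 11.7 is a subset of the cross-section at z = 6.

entirely on top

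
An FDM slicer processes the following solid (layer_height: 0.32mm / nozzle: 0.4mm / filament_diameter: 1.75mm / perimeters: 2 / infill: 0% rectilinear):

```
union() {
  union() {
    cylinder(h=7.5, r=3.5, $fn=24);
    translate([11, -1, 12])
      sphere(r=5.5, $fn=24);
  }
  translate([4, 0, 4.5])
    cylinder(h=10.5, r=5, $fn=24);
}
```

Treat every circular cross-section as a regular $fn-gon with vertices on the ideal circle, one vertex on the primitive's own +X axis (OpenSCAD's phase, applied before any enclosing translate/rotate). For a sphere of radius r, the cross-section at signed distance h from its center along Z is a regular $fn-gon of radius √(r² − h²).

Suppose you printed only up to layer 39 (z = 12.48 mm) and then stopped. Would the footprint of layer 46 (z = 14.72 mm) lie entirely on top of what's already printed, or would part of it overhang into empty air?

entirely on top

Compare the two slices. At z = 12.48: the cylinder does not reach this height (z outside [0, 7.5]); the sphere at (11, -1): section is a regular 24-gon, circumradius = √(r²−h²) = √(5.5²−0.48²) = 5.479 (area = (24/2)·5.479²·sin(360°/24) = 93.24 mm²); Taking the union: only the r=5.5 sphere at (11, -1) is present, so the union is just that shape — area = 93.24 mm²; the r=5 cylinder at (4, 0) gives a regular 24-gon of circumradius 5 (constant along its height) (area = (24/2)·5.000²·sin(360°/24) = 77.65 mm²); Taking the union: the regions partially overlap — summed areas 170.88 mm² minus the doubly-counted overlap 17.68 mm² gives 153.20 mm² — area = 153.20 mm². At z = 14.72: the cylinder is absent (z outside [0, 7.5]); the r=5.5 sphere at (11, -1) slices to a regular 24-gon of circumradius 4.780 (√(r²−h²) with h=2.72 from center) (area = (24/2)·4.780²·sin(360°/24) = 70.97 mm²); Taking the union: only the r=5.5 sphere at (11, -1) is present, so the union is just that shape — area = 70.97 mm²; the cylinder at (4, 0): section is a regular 24-gon, circumradius r=5 (area = (24/2)·5.000²·sin(360°/24) = 77.65 mm²); Taking the union: the regions partially overlap — summed areas 148.62 mm² minus the doubly-counted overlap 12.18 mm² gives 136.44 mm² — area = 136.44 mm². Checking containment: the cross-section at z = 14.72 is a subset of the cross-section at z = 12.48.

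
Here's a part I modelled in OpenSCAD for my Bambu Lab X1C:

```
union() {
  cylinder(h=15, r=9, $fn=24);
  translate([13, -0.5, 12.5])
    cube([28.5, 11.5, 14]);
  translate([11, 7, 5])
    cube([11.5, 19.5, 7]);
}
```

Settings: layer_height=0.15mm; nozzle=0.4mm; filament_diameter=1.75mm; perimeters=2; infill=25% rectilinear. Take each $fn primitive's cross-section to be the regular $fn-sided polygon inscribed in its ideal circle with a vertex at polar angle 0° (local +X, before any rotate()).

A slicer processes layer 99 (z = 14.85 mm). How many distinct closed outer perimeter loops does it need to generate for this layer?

2

At z = 14.85 mm: the cylinder: section is a regular 24-gon, circumradius r=9; the cube at (13, -0.5) (footprint 28.5×11.5) is included at this height; the cube at (11, 7) is not intersected at this z (z outside [5, 12]); Combining (union): the 2 present regions are separate (no shared area or edge), so areas and boundary lengths simply add and each stays a separate island — 2 connected regions. The result has 2 disconnected regions.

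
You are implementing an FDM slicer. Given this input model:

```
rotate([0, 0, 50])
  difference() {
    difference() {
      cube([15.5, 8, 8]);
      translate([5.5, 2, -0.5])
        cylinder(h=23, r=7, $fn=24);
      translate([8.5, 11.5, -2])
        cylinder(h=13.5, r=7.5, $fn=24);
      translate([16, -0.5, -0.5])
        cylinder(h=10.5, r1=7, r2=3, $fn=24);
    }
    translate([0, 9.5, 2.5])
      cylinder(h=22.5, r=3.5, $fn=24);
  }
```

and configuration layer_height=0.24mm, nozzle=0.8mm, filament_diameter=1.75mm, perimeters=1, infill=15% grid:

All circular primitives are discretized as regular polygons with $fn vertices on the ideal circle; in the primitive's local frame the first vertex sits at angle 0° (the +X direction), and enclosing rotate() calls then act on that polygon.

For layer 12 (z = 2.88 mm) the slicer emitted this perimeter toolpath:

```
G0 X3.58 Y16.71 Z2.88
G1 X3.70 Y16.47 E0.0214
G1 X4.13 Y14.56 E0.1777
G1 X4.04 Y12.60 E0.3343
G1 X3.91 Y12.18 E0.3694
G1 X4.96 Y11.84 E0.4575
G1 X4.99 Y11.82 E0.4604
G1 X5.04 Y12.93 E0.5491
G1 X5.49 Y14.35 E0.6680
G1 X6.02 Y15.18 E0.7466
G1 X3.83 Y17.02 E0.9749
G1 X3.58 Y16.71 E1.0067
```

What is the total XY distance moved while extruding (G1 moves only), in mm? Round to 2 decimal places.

12.61 mm

Sum the Euclidean lengths of each G1 segment: total = 12.61 mm.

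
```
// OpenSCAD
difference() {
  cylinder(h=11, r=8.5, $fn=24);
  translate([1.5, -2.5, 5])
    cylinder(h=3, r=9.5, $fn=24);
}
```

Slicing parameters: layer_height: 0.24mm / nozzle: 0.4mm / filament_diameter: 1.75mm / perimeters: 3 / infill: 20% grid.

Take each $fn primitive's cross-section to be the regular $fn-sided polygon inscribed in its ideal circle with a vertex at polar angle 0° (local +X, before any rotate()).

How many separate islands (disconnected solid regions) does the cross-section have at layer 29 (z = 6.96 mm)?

1

At z = 6.96 mm: the r=8.5 cylinder contributes a regular 24-gon of circumradius 8.5; the cylinder at (1.5, -2.5): section is a regular 24-gon, circumradius r=9.5; Taking the first minus the rest: starting from the r=8.5 cylinder, the r=9.5 cylinder at (1.5, -2.5) partially overlaps it — only the 197.29 mm² overlap (of its 280.30 mm²) is removed, clipping the outline — 1 connected region. Overall, the cross-section is a single solid region. Island count = 1.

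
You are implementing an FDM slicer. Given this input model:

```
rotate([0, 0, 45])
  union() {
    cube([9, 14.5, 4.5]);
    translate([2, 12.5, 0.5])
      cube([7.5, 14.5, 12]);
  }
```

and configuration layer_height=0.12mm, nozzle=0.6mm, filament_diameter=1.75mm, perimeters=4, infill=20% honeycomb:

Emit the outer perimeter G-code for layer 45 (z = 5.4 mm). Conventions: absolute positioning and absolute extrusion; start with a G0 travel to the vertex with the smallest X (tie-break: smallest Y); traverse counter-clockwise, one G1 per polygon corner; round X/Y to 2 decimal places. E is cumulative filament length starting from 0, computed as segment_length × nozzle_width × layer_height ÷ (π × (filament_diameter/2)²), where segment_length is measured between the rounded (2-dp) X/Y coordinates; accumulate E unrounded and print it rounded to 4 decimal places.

At z = 5.4 mm: the cube is absent (z outside [0, 4.5]); the cube at (2, 12.5) (footprint 7.5×14.5) is included at this height; Combining (union): only the 7.5×14.5 cube at (2, 12.5) is present, so the union is just that shape — 1 connected region; (whole slice rotated 45° about Z — lengths, areas and connectivity unchanged). The outline is a single polygon with 4 vertices. Extrusion per mm of travel: 0.6 × 0.12 / (π × 0.875²) = 0.029934. Accumulating E over each segment gives final E = 1.3174.

G0 X-17.68 Y20.51 Z5.40
G1 X-7.42 Y10.25 E0.4343
G1 X-2.12 Y15.56 E0.6589
G1 X-12.37 Y25.81 E1.0928
G1 X-17.68 Y20.51 E1.3174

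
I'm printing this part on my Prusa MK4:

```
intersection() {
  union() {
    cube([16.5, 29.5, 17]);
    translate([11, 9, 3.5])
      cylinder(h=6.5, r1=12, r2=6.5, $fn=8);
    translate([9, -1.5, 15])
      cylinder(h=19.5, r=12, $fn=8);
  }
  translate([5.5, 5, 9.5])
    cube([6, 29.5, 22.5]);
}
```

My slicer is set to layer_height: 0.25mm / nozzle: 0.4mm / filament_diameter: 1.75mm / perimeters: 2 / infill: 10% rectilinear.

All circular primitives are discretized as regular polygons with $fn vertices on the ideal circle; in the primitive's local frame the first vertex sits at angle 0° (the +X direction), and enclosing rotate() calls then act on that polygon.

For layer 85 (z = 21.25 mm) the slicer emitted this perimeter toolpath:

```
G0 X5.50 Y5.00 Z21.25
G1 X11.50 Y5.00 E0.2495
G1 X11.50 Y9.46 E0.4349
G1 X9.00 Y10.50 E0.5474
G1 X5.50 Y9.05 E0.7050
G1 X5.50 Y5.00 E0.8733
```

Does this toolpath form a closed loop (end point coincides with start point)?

yes

Start point (G0): (5.50, 5.00). End point (last G1): the path returns to the start — closed.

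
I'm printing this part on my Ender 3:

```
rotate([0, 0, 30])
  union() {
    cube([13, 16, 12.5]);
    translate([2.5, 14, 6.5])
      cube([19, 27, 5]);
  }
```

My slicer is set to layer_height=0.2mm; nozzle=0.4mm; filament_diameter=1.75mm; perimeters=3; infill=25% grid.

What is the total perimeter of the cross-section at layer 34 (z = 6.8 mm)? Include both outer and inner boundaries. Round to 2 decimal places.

At z = 6.8 mm: the cube is present — its section is the full 13×16 rectangle (perimeter 58.00 mm); the cube at (2.5, 14) is present — its section is the full 19×27 rectangle (perimeter 92.00 mm); Taking the union: the regions partially overlap (shared area 21.00 mm²), so the edge portions inside another operand are dropped and the merged outline is re-measured after clipping — boundary = 125.00 mm; (whole slice rotated 30° about Z — lengths, areas and connectivity unchanged). Overall, the cross-section is a single solid region. Total boundary length (outer) = 125.00 mm.

125.00 mm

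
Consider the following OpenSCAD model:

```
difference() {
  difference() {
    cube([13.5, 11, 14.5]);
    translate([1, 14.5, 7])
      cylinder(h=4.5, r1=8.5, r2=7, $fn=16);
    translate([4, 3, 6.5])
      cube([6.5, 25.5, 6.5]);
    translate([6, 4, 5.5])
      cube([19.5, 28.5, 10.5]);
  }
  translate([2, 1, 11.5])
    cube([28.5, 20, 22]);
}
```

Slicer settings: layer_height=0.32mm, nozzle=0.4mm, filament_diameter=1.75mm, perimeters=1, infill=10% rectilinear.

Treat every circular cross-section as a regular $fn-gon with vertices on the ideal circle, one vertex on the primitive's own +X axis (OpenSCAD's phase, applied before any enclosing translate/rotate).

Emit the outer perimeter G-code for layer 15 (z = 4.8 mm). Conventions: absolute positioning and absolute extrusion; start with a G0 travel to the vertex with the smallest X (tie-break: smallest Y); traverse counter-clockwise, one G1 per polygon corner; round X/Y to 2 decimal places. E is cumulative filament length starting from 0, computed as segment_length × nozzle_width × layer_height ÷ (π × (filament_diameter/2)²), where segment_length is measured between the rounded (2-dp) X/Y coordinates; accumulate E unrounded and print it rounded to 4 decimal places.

At z = 4.8 mm: the cube is present — its section is the full 13.5×11 rectangle; the cone at (1, 14.5) does not reach this height (z outside [7, 11.5]); the cube at (4, 3) is not intersected at this z (z outside [6.5, 13]); the cube at (6, 4) is not intersected at this z (z outside [5.5, 16]); Taking the first minus the rest: none of the subtracted shapes is present at this height, so the 13.5×11 cube is unchanged — 1 connected region; the cube at (2, 1) is absent (z outside [11.5, 33.5]); Taking the first minus the rest: none of the subtracted shapes is present at this height, so that combined region is unchanged — 1 connected region. The outline is a single polygon with 4 vertices. Extrusion per mm of travel: 0.4 × 0.32 / (π × 0.875²) = 0.053216. Accumulating E over each segment gives final E = 2.6076.

G0 X0.00 Y0.00 Z4.80
G1 X13.50 Y0.00 E0.7184
G1 X13.50 Y11.00 E1.3038
G1 X0.00 Y11.00 E2.0222
G1 X0.00 Y0.00 E2.6076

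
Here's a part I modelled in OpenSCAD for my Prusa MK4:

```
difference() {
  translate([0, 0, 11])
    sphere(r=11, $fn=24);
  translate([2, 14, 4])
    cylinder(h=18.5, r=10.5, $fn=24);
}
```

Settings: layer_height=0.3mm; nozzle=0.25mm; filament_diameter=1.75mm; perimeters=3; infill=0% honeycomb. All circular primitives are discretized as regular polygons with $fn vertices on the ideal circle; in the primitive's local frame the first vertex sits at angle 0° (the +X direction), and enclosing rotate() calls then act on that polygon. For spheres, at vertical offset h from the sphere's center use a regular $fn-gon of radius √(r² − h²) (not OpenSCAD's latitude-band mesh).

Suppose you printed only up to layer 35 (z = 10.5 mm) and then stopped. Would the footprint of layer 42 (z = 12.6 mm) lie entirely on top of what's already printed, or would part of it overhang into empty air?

Compare the two slices. At z = 10.5: the r=11 sphere slices to a regular 24-gon of circumradius 10.989 (√(r²−h²) with h=0.5 from center) (area = (24/2)·10.989²·sin(360°/24) = 375.03 mm²); the r=10.5 cylinder at (2, 14) gives a regular 24-gon of circumradius 10.5 (constant along its height) (area = (24/2)·10.500²·sin(360°/24) = 342.42 mm²); After the difference (first − rest): starting from the r=11 sphere (375.03 mm²), the r=10.5 cylinder at (2, 14) partially overlaps it — only the 80.10 mm² overlap (of its 342.42 mm²) is removed, clipping the outline — area = 294.93 mm². At z = 12.6: the r=11 sphere slices to a regular 24-gon of circumradius 10.883 (√(r²−h²) with h=1.6 from center) (area = (24/2)·10.883²·sin(360°/24) = 367.85 mm²); the r=10.5 cylinder at (2, 14) contributes a regular 24-gon of circumradius 10.5 (area = (24/2)·10.500²·sin(360°/24) = 342.42 mm²); Subtracting the remaining from the first: starting from the r=11 sphere (367.85 mm²), the r=10.5 cylinder at (2, 14) partially overlaps it — only the 78.22 mm² overlap (of its 342.42 mm²) is removed, clipping the outline — area = 289.64 mm². Checking containment: the cross-section at z = 12.6 is a subset of the cross-section at z = 10.5.

entirely on top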